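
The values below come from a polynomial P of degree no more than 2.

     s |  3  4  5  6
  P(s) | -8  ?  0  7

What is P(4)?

The 3 known points determine the degree-2 polynomial uniquely.
Write P(s) = as^2 + bs + c. Substituting each data point gives a linear system:
  9a + 3b + c = -8
  25a + 5b + c = 0
  36a + 6b + c = 7
Solving the system yields a = 1, b = -4, c = -5.
So P(s) = s² - 4s - 5.
Then P(4) = -5.

-5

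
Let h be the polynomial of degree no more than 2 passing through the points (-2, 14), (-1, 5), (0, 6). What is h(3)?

69

Forward differences of the values at x = -2, -1, 0:
  h  : 14  5  6
  Δ  : -9  1
  Δ^2: 10
The second differences are constant, confirming degree 2.
Interpolating (Newton forward form) and evaluating at x = 3 gives h(3) = 69.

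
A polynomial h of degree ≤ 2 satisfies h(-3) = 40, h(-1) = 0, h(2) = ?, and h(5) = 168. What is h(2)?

The 3 known points determine the degree-2 polynomial uniquely.
Write h(s) = as^2 + bs + c. Substituting each data point gives a linear system:
  9a - 3b + c = 40
  a - b + c = 0
  25a + 5b + c = 168
Solving the system yields a = 6, b = 4, c = -2.
So h(s) = 6s² + 4s - 2.
Then h(2) = 30.

30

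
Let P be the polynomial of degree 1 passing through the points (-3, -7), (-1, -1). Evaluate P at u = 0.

2

Using the Lagrange interpolation formula with nodes -3, -1:
  L_0(u) = (u + 1) / -2
  L_1(u) = (u + 3) / 2
Then P(u) = -7·L_0(u) - 1·L_1(u).
Expanding and collecting terms gives P(u) = 3u + 2.
Evaluating at u = 0: P(0) = 2.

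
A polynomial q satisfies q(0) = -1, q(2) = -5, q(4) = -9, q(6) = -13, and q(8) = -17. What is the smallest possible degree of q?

1

Forward differences of the values at t = 0, 2, 4, 6, 8:
  q  : -1  -5  -9  -13  -17
  Δ  : -4  -4  -4  -4
  Δ^2: 0  0  0
  Δ^3: 0  0
  Δ^4: 0
The first differences are constant (-4) and nonzero, while all higher differences vanish, so the minimal degree is 1.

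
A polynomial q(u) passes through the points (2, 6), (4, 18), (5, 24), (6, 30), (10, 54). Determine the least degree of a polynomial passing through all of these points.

Divided differences on the nodes 2, 4, 5, 6, 10:
  order 0: 6  18  24  30  54
  order 1: 6  6  6  6
  order 2: 0  0  0
  order 3: 0  0
  order 4: 0
The order-1 divided differences are all 6 (nonzero) and every higher order vanishes, so the data lies on a polynomial of degree exactly 1.

1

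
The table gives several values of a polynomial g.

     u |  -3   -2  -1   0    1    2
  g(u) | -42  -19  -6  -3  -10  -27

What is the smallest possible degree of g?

Forward differences of the values at u = -3, -2, -1, 0, 1, 2:
  g  : -42  -19  -6  -3  -10  -27
  Δ  : 23  13  3  -7  -17
  Δ^2: -10  -10  -10  -10
  Δ^3: 0  0  0
  Δ^4: 0  0
  Δ^5: 0
The second differences are constant (-10) and nonzero, while all higher differences vanish, so the minimal degree is 2.

2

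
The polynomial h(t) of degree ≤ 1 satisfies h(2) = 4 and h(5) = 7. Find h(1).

3

Using the Lagrange interpolation formula with nodes 2, 5:
  L_0(t) = (t - 5) / -3
  L_1(t) = (t - 2) / 3
Then h(t) = 4·L_0(t) + 7·L_1(t).
Expanding and collecting terms gives h(t) = t + 2.
Evaluating at t = 1: h(1) = 3.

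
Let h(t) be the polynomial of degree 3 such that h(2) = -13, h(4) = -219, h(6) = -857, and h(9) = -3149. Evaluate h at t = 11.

-5917

Using the Lagrange interpolation formula with nodes 2, 4, 6, 9:
  L_0(t) = (t - 4)(t - 6)(t - 9) / -56
  L_1(t) = (t - 2)(t - 6)(t - 9) / 20
  L_2(t) = (t - 2)(t - 4)(t - 9) / -24
  L_3(t) = (t - 2)(t - 4)(t - 6) / 105
Then h(t) = -13·L_0(t) - 219·L_1(t) - 857·L_2(t) - 3149·L_3(t).
Expanding and collecting terms gives h(t) = -5t^3 + 6t^2 + t + 1.
Evaluating at t = 11: h(11) = -5917.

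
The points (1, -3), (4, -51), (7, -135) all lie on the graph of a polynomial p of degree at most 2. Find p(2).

-15

Write p(u) = au^2 + bu + c. Substituting each data point gives a linear system:
  a + b + c = -3
  16a + 4b + c = -51
  49a + 7b + c = -135
Solving the system yields a = -2, b = -6, c = 5.
So p(u) = -2u^2 - 6u + 5.
Then p(2) = -15.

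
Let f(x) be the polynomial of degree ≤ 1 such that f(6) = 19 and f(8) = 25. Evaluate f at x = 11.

34

Using the Lagrange interpolation formula with nodes 6, 8:
  L_0(x) = (x - 8) / -2
  L_1(x) = (x - 6) / 2
Then f(x) = 19·L_0(x) + 25·L_1(x).
Expanding and collecting terms gives f(x) = 3x + 1.
Evaluating at x = 11: f(11) = 34.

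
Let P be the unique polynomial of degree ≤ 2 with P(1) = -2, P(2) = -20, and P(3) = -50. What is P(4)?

-92

Using the Lagrange interpolation formula with nodes 1, 2, 3:
  L_0(n) = (n - 2)(n - 3) / 2
  L_1(n) = (n - 1)(n - 3) / -1
  L_2(n) = (n - 1)(n - 2) / 2
Then P(n) = -2·L_0(n) - 20·L_1(n) - 50·L_2(n).
Expanding and collecting terms gives P(n) = -6n^2 + 4.
Evaluating at n = 4: P(4) = -92.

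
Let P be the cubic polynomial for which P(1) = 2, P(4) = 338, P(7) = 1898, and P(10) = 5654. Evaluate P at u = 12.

9858

Forward differences of the values at u = 1, 4, 7, 10:
  P  : 2  338  1898  5654
  Δ  : 336  1560  3756
  Δ^2: 1224  2196
  Δ^3: 972
The third differences are constant, confirming degree 3.
Interpolating (Newton forward form) and evaluating at u = 12 gives P(12) = 9858.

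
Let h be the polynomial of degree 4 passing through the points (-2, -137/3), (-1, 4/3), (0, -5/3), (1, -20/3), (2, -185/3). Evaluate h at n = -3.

Using the Lagrange interpolation formula with nodes -2, -1, 0, 1, 2:
  L_0(n) = (n + 1)n(n - 1)(n - 2) / 24
  L_1(n) = (n + 2)n(n - 1)(n - 2) / -6
  L_2(n) = (n + 2)(n + 1)(n - 1)(n - 2) / 4
  L_3(n) = (n + 2)(n + 1)n(n - 2) / -6
  L_4(n) = (n + 2)(n + 1)n(n - 1) / 24
Then h(n) = -137/3·L_0(n) + 4/3·L_1(n) - 5/3·L_2(n) - 20/3·L_3(n) - 185/3·L_4(n).
Expanding and collecting terms gives h(n) = -4n⁴ + 3n² - 4n - 5/3.
Evaluating at n = -3: h(-3) = -860/3.

-860/3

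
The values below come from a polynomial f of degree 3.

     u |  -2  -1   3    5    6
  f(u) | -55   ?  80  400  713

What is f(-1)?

The 4 known points determine the degree-3 polynomial uniquely.
Write f(u) = au^3 + bu^2 + cu + d. Substituting each data point gives a linear system:
  -8a + 4b - 2c + d = -55
  27a + 9b + 3c + d = 80
  125a + 25b + 5c + d = 400
  216a + 36b + 6c + d = 713
Solving the system yields a = 4, b = -5, c = 4, d = 5.
So f(u) = 4u³ - 5u² + 4u + 5.
Then f(-1) = -8.

-8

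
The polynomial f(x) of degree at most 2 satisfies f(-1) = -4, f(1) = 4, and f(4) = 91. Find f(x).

Using the Lagrange interpolation formula with nodes -1, 1, 4:
  L_0(x) = (x - 1)(x - 4) / 10
  L_1(x) = (x + 1)(x - 4) / -6
  L_2(x) = (x + 1)(x - 1) / 15
Then f(x) = -4·L_0(x) + 4·L_1(x) + 91·L_2(x).
Expanding and collecting terms gives f(x) = 5x^2 + 4x - 5.
Check: f(4) = 91. ✓

f(x) = 5x^2 + 4x - 5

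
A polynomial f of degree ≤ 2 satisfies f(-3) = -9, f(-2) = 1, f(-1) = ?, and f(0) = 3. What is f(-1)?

5

The 3 known points determine the degree-2 polynomial uniquely.
Write f(t) = at^2 + bt + c. Substituting each data point gives a linear system:
  9a - 3b + c = -9
  4a - 2b + c = 1
  c = 3
Solving the system yields a = -3, b = -5, c = 3.
So f(t) = -3t^2 - 5t + 3.
Then f(-1) = 5.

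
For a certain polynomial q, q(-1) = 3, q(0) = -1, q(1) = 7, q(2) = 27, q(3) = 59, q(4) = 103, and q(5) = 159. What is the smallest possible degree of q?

2

Forward differences of the values at u = -1, 0, 1, 2, 3, 4, 5:
  q  : 3  -1  7  27  59  103  159
  Δ  : -4  8  20  32  44  56
  Δ^2: 12  12  12  12  12
  Δ^3: 0  0  0  0
  Δ^4: 0  0  0
  Δ^5: 0  0
  Δ^6: 0
The second differences are constant (12) and nonzero, while all higher differences vanish, so the minimal degree is 2.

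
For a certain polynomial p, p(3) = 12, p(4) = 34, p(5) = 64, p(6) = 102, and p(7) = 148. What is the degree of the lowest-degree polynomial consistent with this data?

Forward differences of the values at t = 3, 4, 5, 6, 7:
  p  : 12  34  64  102  148
  Δ  : 22  30  38  46
  Δ^2: 8  8  8
  Δ^3: 0  0
  Δ^4: 0
The second differences are constant (8) and nonzero, while all higher differences vanish, so the minimal degree is 2.

2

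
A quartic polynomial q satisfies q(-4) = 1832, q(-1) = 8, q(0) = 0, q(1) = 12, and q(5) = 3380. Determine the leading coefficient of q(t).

Write q(t) = at^4 + bt^3 + ct^2 + dt + e. Substituting each data point gives a linear system:
  256a - 64b + 16c - 4d + e = 1832
  a - b + c - d + e = 8
  e = 0
  a + b + c + d + e = 12
  625a + 125b + 25c + 5d + e = 3380
Solving the system yields a = 6, b = -4, c = 4, d = 6, e = 0.
So q(t) = 6t⁴ - 4t³ + 4t² + 6t.
The leading coefficient is 6.

6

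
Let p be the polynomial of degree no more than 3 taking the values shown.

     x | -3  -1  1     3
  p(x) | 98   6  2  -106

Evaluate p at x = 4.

-259

Using the Lagrange interpolation formula with nodes -3, -1, 1, 3:
  L_0(x) = (x + 1)(x - 1)(x - 3) / -48
  L_1(x) = (x + 3)(x - 1)(x - 3) / 16
  L_2(x) = (x + 3)(x + 1)(x - 3) / -16
  L_3(x) = (x + 3)(x + 1)(x - 1) / 48
Then p(x) = 98·L_0(x) + 6·L_1(x) + 2·L_2(x) - 106·L_3(x).
Expanding and collecting terms gives p(x) = -4x^3 - x^2 + 2x + 5.
Evaluating at x = 4: p(4) = -259.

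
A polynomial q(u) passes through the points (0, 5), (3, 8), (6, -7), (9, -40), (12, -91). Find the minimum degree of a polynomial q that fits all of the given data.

Forward differences of the values at u = 0, 3, 6, 9, 12:
  q  : 5  8  -7  -40  -91
  Δ  : 3  -15  -33  -51
  Δ^2: -18  -18  -18
  Δ^3: 0  0
  Δ^4: 0
The second differences are constant (-18) and nonzero, while all higher differences vanish, so the minimal degree is 2.

2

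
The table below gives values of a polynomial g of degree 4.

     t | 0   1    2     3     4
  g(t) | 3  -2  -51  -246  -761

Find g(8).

-12021

Write g(t) = at^4 + bt^3 + ct^2 + dt + e. Substituting each data point gives a linear system:
  e = 3
  a + b + c + d + e = -2
  16a + 8b + 4c + 2d + e = -51
  81a + 27b + 9c + 3d + e = -246
  256a + 64b + 16c + 4d + e = -761
Solving the system yields a = -3, b = 1, c = -4, d = 1, e = 3.
So g(t) = -3t⁴ + t³ - 4t² + t + 3.
Then g(8) = -12021.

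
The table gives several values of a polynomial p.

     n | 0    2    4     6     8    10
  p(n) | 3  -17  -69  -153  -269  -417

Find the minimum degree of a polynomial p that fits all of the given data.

2

Forward differences of the values at n = 0, 2, 4, 6, 8, 10:
  p  : 3  -17  -69  -153  -269  -417
  Δ  : -20  -52  -84  -116  -148
  Δ^2: -32  -32  -32  -32
  Δ^3: 0  0  0
  Δ^4: 0  0
  Δ^5: 0
The second differences are constant (-32) and nonzero, while all higher differences vanish, so the minimal degree is 2.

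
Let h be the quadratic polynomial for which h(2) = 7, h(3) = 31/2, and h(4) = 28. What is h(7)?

Forward differences of the values at u = 2, 3, 4:
  h  : 7  31/2  28
  Δ  : 17/2  25/2
  Δ^2: 4
The second differences are constant, confirming degree 2.
Interpolating (Newton forward form) and evaluating at u = 7 gives h(7) = 179/2.

179/2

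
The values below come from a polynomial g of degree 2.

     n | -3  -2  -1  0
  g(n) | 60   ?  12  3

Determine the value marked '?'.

31

On equispaced nodes a degree-2 polynomial has vanishing third forward difference, so
  - g(-3) + 3·g(-2) - 3·g(-1) + g(0) = 0.
Substituting the known values and solving for g(-2):
  3·g(-2) = 93
  g(-2) = 31.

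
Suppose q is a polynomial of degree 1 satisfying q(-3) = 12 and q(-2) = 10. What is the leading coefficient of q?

-2

Write q(u) = au + b. Substituting each data point gives a linear system:
  -3a + b = 12
  -2a + b = 10
Solving the system yields a = -2, b = 6.
So q(u) = -2u + 6.
The leading coefficient is -2.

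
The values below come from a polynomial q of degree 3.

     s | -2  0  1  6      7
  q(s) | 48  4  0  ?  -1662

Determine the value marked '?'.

The 4 known points determine the degree-3 polynomial uniquely.
Write q(s) = as^3 + bs^2 + cs + d. Substituting each data point gives a linear system:
  -8a + 4b - 2c + d = 48
  d = 4
  a + b + c + d = 0
  343a + 49b + 7c + d = -1662
Solving the system yields a = -5, b = 1, c = 0, d = 4.
So q(s) = -5s^3 + s^2 + 4.
Then q(6) = -1040.

-1040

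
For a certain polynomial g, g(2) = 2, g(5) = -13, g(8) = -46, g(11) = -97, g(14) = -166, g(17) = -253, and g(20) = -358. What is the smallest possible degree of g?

Forward differences of the values at s = 2, 5, 8, 11, 14, 17, 20:
  g  : 2  -13  -46  -97  -166  -253  -358
  Δ  : -15  -33  -51  -69  -87  -105
  Δ^2: -18  -18  -18  -18  -18
  Δ^3: 0  0  0  0
  Δ^4: 0  0  0
  Δ^5: 0  0
  Δ^6: 0
The second differences are constant (-18) and nonzero, while all higher differences vanish, so the minimal degree is 2.

2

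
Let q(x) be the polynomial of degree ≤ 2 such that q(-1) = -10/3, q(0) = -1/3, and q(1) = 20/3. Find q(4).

155/3

Write q(x) = ax^2 + bx + c. Substituting each data point gives a linear system:
  a - b + c = -10/3
  c = -1/3
  a + b + c = 20/3
Solving the system yields a = 2, b = 5, c = -1/3.
So q(x) = 2x² + 5x - 1/3.
Then q(4) = 155/3.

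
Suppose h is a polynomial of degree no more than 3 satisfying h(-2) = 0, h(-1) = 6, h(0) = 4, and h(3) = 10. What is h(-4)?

-60

Write h(s) = as^3 + bs^2 + cs + d. Substituting each data point gives a linear system:
  -8a + 4b - 2c + d = 0
  -a + b - c + d = 6
  d = 4
  27a + 9b + 3c + d = 10
Solving the system yields a = 1, b = -1, c = -4, d = 4.
So h(s) = s^3 - s^2 - 4s + 4.
Then h(-4) = -60.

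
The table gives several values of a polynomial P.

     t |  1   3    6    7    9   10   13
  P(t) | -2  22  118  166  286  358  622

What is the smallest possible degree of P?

2

Divided differences on the nodes 1, 3, 6, 7, 9, 10, 13:
  order 0: -2  22  118  166  286  358  622
  order 1: 12  32  48  60  72  88
  order 2: 4  4  4  4  4
  order 3: 0  0  0  0
  order 4: 0  0  0
  order 5: 0  0
  order 6: 0
The order-2 divided differences are all 4 (nonzero) and every higher order vanishes, so the data lies on a polynomial of degree exactly 2.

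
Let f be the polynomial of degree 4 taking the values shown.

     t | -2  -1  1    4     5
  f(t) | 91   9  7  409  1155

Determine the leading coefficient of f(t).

Write f(t) = at^4 + bt^3 + ct^2 + dt + e. Substituting each data point gives a linear system:
  16a - 8b + 4c - 2d + e = 91
  a - b + c - d + e = 9
  a + b + c + d + e = 7
  256a + 64b + 16c + 4d + e = 409
  625a + 125b + 25c + 5d + e = 1155
Solving the system yields a = 3, b = -6, c = 0, d = 5, e = 5.
So f(t) = 3t^4 - 6t^3 + 5t + 5.
The leading coefficient is 3.

3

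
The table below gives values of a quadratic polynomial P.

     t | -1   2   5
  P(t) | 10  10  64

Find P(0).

Forward differences of the values at t = -1, 2, 5:
  P  : 10  10  64
  Δ  : 0  54
  Δ^2: 54
The second differences are constant, confirming degree 2.
Interpolating (Newton forward form) and evaluating at t = 0 gives P(0) = 4.

4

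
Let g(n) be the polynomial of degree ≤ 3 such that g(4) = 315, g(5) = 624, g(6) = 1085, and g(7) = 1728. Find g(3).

128

Forward differences of the values at n = 4, 5, 6, 7:
  g  : 315  624  1085  1728
  Δ  : 309  461  643
  Δ^2: 152  182
  Δ^3: 30
The third differences are constant, confirming degree 3.
Interpolating (Newton forward form) and evaluating at n = 3 gives g(3) = 128.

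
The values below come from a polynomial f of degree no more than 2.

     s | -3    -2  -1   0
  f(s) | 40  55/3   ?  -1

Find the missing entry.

On equispaced nodes a degree-2 polynomial has vanishing third forward difference, so
  - f(-3) + 3·f(-2) - 3·f(-1) + f(0) = 0.
Substituting the known values and solving for f(-1):
  -3·f(-1) = -14
  f(-1) = 14/3.

14/3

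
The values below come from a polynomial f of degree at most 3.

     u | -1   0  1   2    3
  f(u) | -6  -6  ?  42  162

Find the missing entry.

-2

The 4 known points determine the degree-3 polynomial uniquely.
Write f(u) = au^3 + bu^2 + cu + d. Substituting each data point gives a linear system:
  -a + b - c + d = -6
  d = -6
  8a + 4b + 2c + d = 42
  27a + 9b + 3c + d = 162
Solving the system yields a = 6, b = 2, c = -4, d = -6.
So f(u) = 6u³ + 2u² - 4u - 6.
Then f(1) = -2.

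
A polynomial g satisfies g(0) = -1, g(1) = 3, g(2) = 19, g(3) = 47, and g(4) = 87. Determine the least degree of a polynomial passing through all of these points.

2

Forward differences of the values at s = 0, 1, 2, 3, 4:
  g  : -1  3  19  47  87
  Δ  : 4  16  28  40
  Δ^2: 12  12  12
  Δ^3: 0  0
  Δ^4: 0
The second differences are constant (12) and nonzero, while all higher differences vanish, so the minimal degree is 2.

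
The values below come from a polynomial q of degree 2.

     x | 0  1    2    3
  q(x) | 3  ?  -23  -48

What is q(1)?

On equispaced nodes a degree-2 polynomial has vanishing third forward difference, so
  - q(0) + 3·q(1) - 3·q(2) + q(3) = 0.
Substituting the known values and solving for q(1):
  3·q(1) = -18
  q(1) = -6.

-6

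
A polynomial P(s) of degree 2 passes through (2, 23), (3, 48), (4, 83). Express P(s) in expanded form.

P(s) = 5s^2 + 3

Using the Lagrange interpolation formula with nodes 2, 3, 4:
  L_0(s) = (s - 3)(s - 4) / 2
  L_1(s) = (s - 2)(s - 4) / -1
  L_2(s) = (s - 2)(s - 3) / 2
Then P(s) = 23·L_0(s) + 48·L_1(s) + 83·L_2(s).
Expanding and collecting terms gives P(s) = 5s² + 3.
Check: P(2) = 23. ✓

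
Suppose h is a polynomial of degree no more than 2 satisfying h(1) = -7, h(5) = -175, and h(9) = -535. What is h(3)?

Write h(t) = at^2 + bt + c. Substituting each data point gives a linear system:
  a + b + c = -7
  25a + 5b + c = -175
  81a + 9b + c = -535
Solving the system yields a = -6, b = -6, c = 5.
So h(t) = -6t^2 - 6t + 5.
Then h(3) = -67.

-67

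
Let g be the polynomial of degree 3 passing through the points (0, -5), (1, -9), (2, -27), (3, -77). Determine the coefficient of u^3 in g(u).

-3

Write g(u) = au^3 + bu^2 + cu + d. Substituting each data point gives a linear system:
  d = -5
  a + b + c + d = -9
  8a + 4b + 2c + d = -27
  27a + 9b + 3c + d = -77
Solving the system yields a = -3, b = 2, c = -3, d = -5.
So g(u) = -3u^3 + 2u^2 - 3u - 5.
The leading coefficient is -3.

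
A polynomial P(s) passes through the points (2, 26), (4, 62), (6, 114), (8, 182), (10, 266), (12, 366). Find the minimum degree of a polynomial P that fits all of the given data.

2

Forward differences of the values at s = 2, 4, 6, 8, 10, 12:
  P  : 26  62  114  182  266  366
  Δ  : 36  52  68  84  100
  Δ^2: 16  16  16  16
  Δ^3: 0  0  0
  Δ^4: 0  0
  Δ^5: 0
The second differences are constant (16) and nonzero, while all higher differences vanish, so the minimal degree is 2.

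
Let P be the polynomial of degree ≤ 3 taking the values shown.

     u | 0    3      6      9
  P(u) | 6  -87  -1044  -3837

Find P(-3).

Using the Lagrange interpolation formula with nodes 0, 3, 6, 9:
  L_0(u) = (u - 3)(u - 6)(u - 9) / -162
  L_1(u) = u(u - 6)(u - 9) / 54
  L_2(u) = u(u - 3)(u - 9) / -54
  L_3(u) = u(u - 3)(u - 6) / 162
Then P(u) = 6·L_0(u) - 87·L_1(u) - 1044·L_2(u) - 3837·L_3(u).
Expanding and collecting terms gives P(u) = -6u^3 + 6u^2 + 5u + 6.
Evaluating at u = -3: P(-3) = 207.

207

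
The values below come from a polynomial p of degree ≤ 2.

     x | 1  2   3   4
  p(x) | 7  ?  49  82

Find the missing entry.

The 3 known points determine the degree-2 polynomial uniquely.
Write p(x) = ax^2 + bx + c. Substituting each data point gives a linear system:
  a + b + c = 7
  9a + 3b + c = 49
  16a + 4b + c = 82
Solving the system yields a = 4, b = 5, c = -2.
So p(x) = 4x^2 + 5x - 2.
Then p(2) = 24.

24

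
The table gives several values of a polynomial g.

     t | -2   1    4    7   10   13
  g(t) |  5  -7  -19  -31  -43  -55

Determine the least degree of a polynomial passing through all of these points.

Forward differences of the values at t = -2, 1, 4, 7, 10, 13:
  g  : 5  -7  -19  -31  -43  -55
  Δ  : -12  -12  -12  -12  -12
  Δ^2: 0  0  0  0
  Δ^3: 0  0  0
  Δ^4: 0  0
  Δ^5: 0
The first differences are constant (-12) and nonzero, while all higher differences vanish, so the minimal degree is 1.

1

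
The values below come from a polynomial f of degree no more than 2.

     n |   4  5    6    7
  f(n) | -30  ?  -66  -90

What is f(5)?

On equispaced nodes a degree-2 polynomial has vanishing third forward difference, so
  - f(4) + 3·f(5) - 3·f(6) + f(7) = 0.
Substituting the known values and solving for f(5):
  3·f(5) = -138
  f(5) = -46.

-46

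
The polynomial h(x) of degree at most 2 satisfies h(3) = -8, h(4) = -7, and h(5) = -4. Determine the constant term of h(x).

Write h(x) = ax^2 + bx + c. Substituting each data point gives a linear system:
  9a + 3b + c = -8
  16a + 4b + c = -7
  25a + 5b + c = -4
Solving the system yields a = 1, b = -6, c = 1.
So h(x) = x^2 - 6x + 1.
The constant term is 1.

1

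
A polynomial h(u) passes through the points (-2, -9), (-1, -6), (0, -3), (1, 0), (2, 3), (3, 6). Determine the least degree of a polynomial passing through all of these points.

1

Forward differences of the values at u = -2, -1, 0, 1, 2, 3:
  h  : -9  -6  -3  0  3  6
  Δ  : 3  3  3  3  3
  Δ^2: 0  0  0  0
  Δ^3: 0  0  0
  Δ^4: 0  0
  Δ^5: 0
The first differences are constant (3) and nonzero, while all higher differences vanish, so the minimal degree is 1.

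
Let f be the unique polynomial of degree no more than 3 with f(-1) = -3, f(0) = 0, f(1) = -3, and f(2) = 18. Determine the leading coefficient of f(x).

5

Write f(x) = ax^3 + bx^2 + cx + d. Substituting each data point gives a linear system:
  -a + b - c + d = -3
  d = 0
  a + b + c + d = -3
  8a + 4b + 2c + d = 18
Solving the system yields a = 5, b = -3, c = -5, d = 0.
So f(x) = 5x³ - 3x² - 5x.
The leading coefficient is 5.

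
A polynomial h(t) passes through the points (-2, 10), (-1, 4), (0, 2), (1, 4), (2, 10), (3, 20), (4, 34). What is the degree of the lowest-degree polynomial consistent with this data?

Forward differences of the values at t = -2, -1, 0, 1, 2, 3, 4:
  h  : 10  4  2  4  10  20  34
  Δ  : -6  -2  2  6  10  14
  Δ^2: 4  4  4  4  4
  Δ^3: 0  0  0  0
  Δ^4: 0  0  0
  Δ^5: 0  0
  Δ^6: 0
The second differences are constant (4) and nonzero, while all higher differences vanish, so the minimal degree is 2.

2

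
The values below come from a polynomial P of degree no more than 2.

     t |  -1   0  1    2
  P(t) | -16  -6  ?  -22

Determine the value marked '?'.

-8

The 3 known points determine the degree-2 polynomial uniquely.
Write P(t) = at^2 + bt + c. Substituting each data point gives a linear system:
  a - b + c = -16
  c = -6
  4a + 2b + c = -22
Solving the system yields a = -6, b = 4, c = -6.
So P(t) = -6t^2 + 4t - 6.
Then P(1) = -8.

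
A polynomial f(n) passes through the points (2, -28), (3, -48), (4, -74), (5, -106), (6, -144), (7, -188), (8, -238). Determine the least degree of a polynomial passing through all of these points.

Forward differences of the values at n = 2, 3, 4, 5, 6, 7, 8:
  f  : -28  -48  -74  -106  -144  -188  -238
  Δ  : -20  -26  -32  -38  -44  -50
  Δ^2: -6  -6  -6  -6  -6
  Δ^3: 0  0  0  0
  Δ^4: 0  0  0
  Δ^5: 0  0
  Δ^6: 0
The second differences are constant (-6) and nonzero, while all higher differences vanish, so the minimal degree is 2.

2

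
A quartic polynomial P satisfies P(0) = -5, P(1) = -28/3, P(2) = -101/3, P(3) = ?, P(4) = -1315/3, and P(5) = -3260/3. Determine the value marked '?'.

On equispaced nodes a degree-4 polynomial has vanishing fifth forward difference, so
  - P(0) + 5·P(1) - 10·P(2) + 10·P(3) - 5·P(4) + P(5) = 0.
Substituting the known values and solving for P(3):
  10·P(3) = -1400
  P(3) = -140.

-140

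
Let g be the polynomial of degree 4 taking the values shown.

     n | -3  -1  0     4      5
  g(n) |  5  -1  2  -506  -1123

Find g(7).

-3785

Write g(n) = an^4 + bn^3 + cn^2 + dn + e. Substituting each data point gives a linear system:
  81a - 27b + 9c - 3d + e = 5
  a - b + c - d + e = -1
  e = 2
  256a + 64b + 16c + 4d + e = -506
  625a + 125b + 25c + 5d + e = -1123
Solving the system yields a = -1, b = -4, c = -1, d = 5, e = 2.
So g(n) = -n^4 - 4n^3 - n^2 + 5n + 2.
Then g(7) = -3785.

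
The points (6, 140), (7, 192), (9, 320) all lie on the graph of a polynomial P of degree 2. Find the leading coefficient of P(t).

4

Write P(t) = at^2 + bt + c. Substituting each data point gives a linear system:
  36a + 6b + c = 140
  49a + 7b + c = 192
  81a + 9b + c = 320
Solving the system yields a = 4, b = 0, c = -4.
So P(t) = 4t^2 - 4.
The leading coefficient is 4.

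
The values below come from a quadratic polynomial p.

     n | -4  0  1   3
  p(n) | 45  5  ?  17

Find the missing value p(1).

The 3 known points determine the degree-2 polynomial uniquely.
Write p(n) = an^2 + bn + c. Substituting each data point gives a linear system:
  16a - 4b + c = 45
  c = 5
  9a + 3b + c = 17
Solving the system yields a = 2, b = -2, c = 5.
So p(n) = 2n^2 - 2n + 5.
Then p(1) = 5.

5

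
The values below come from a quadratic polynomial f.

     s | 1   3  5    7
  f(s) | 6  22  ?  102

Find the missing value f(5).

On equispaced nodes a degree-2 polynomial has vanishing third forward difference, so
  - f(1) + 3·f(3) - 3·f(5) + f(7) = 0.
Substituting the known values and solving for f(5):
  -3·f(5) = -162
  f(5) = 54.

54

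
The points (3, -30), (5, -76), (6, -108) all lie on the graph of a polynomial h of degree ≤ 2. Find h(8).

Using the Lagrange interpolation formula with nodes 3, 5, 6:
  L_0(u) = (u - 5)(u - 6) / 6
  L_1(u) = (u - 3)(u - 6) / -2
  L_2(u) = (u - 3)(u - 5) / 3
Then h(u) = -30·L_0(u) - 76·L_1(u) - 108·L_2(u).
Expanding and collecting terms gives h(u) = -3u^2 + u - 6.
Evaluating at u = 8: h(8) = -190.

-190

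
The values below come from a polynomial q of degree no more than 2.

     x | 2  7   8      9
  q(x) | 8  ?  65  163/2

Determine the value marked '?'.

101/2

The 3 known points determine the degree-2 polynomial uniquely.
Write q(x) = ax^2 + bx + c. Substituting each data point gives a linear system:
  4a + 2b + c = 8
  64a + 8b + c = 65
  81a + 9b + c = 163/2
Solving the system yields a = 1, b = -1/2, c = 5.
So q(x) = x² - (1/2)x + 5.
Then q(7) = 101/2.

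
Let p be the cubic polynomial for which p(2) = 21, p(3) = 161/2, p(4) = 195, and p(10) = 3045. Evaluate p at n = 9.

4445/2

Write p(n) = an^3 + bn^2 + cn + d. Substituting each data point gives a linear system:
  8a + 4b + 2c + d = 21
  27a + 9b + 3c + d = 161/2
  64a + 16b + 4c + d = 195
  1000a + 100b + 10c + d = 3045
Solving the system yields a = 3, b = 1/2, c = 0, d = -5.
So p(n) = 3n^3 + (1/2)n^2 - 5.
Then p(9) = 4445/2.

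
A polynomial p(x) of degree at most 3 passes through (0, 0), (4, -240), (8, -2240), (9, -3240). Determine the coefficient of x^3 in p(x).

Write p(x) = ax^3 + bx^2 + cx + d. Substituting each data point gives a linear system:
  d = 0
  64a + 16b + 4c + d = -240
  512a + 64b + 8c + d = -2240
  729a + 81b + 9c + d = -3240
Solving the system yields a = -5, b = 5, c = 0, d = 0.
So p(x) = -5x³ + 5x².
The leading coefficient is -5.

-5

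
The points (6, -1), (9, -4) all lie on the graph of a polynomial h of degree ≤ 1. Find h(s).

Write h(s) = as + b. Substituting each data point gives a linear system:
  6a + b = -1
  9a + b = -4
Solving the system yields a = -1, b = 5.
So h(s) = -s + 5.
Check: h(9) = -4. ✓

h(s) = -s + 5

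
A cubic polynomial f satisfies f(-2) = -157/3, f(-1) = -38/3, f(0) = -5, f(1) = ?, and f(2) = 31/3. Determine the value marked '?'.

The 4 known points determine the degree-3 polynomial uniquely.
Write f(s) = as^3 + bs^2 + cs + d. Substituting each data point gives a linear system:
  -8a + 4b - 2c + d = -157/3
  -a + b - c + d = -38/3
  d = -5
  8a + 4b + 2c + d = 31/3
Solving the system yields a = 4, b = -4, c = -1/3, d = -5.
So f(s) = 4s^3 - 4s^2 - (1/3)s - 5.
Then f(1) = -16/3.

-16/3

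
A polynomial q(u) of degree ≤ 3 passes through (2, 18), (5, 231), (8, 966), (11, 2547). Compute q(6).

402

Using the Lagrange interpolation formula with nodes 2, 5, 8, 11:
  L_0(u) = (u - 5)(u - 8)(u - 11) / -162
  L_1(u) = (u - 2)(u - 8)(u - 11) / 54
  L_2(u) = (u - 2)(u - 5)(u - 11) / -54
  L_3(u) = (u - 2)(u - 5)(u - 8) / 162
Then q(u) = 18·L_0(u) + 231·L_1(u) + 966·L_2(u) + 2547·L_3(u).
Expanding and collecting terms gives q(u) = 2u^3 - u^2 + 6.
Evaluating at u = 6: q(6) = 402.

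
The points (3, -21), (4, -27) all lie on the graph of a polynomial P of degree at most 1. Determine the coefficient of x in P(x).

-6

Write P(x) = ax + b. Substituting each data point gives a linear system:
  3a + b = -21
  4a + b = -27
Solving the system yields a = -6, b = -3.
So P(x) = -6x - 3.
The leading coefficient is -6.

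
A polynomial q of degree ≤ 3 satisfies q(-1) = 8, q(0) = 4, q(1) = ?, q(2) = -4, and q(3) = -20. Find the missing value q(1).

On equispaced nodes a degree-3 polynomial has vanishing fourth forward difference, so
  q(-1) - 4·q(0) + 6·q(1) - 4·q(2) + q(3) = 0.
Substituting the known values and solving for q(1):
  6·q(1) = 12
  q(1) = 2.

2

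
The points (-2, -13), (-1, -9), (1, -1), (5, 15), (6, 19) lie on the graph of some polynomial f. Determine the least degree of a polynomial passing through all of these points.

Divided differences on the nodes -2, -1, 1, 5, 6:
  order 0: -13  -9  -1  15  19
  order 1: 4  4  4  4
  order 2: 0  0  0
  order 3: 0  0
  order 4: 0
The order-1 divided differences are all 4 (nonzero) and every higher order vanishes, so the data lies on a polynomial of degree exactly 1.

1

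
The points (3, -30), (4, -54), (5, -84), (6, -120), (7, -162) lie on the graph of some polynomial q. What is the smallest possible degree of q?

2

Forward differences of the values at t = 3, 4, 5, 6, 7:
  q  : -30  -54  -84  -120  -162
  Δ  : -24  -30  -36  -42
  Δ^2: -6  -6  -6
  Δ^3: 0  0
  Δ^4: 0
The second differences are constant (-6) and nonzero, while all higher differences vanish, so the minimal degree is 2.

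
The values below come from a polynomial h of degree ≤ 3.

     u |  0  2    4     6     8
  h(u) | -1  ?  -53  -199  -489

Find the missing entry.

The 4 known points determine the degree-3 polynomial uniquely.
Write h(u) = au^3 + bu^2 + cu + d. Substituting each data point gives a linear system:
  d = -1
  64a + 16b + 4c + d = -53
  216a + 36b + 6c + d = -199
  512a + 64b + 8c + d = -489
Solving the system yields a = -1, b = 0, c = 3, d = -1.
So h(u) = -u³ + 3u - 1.
Then h(2) = -3.

-3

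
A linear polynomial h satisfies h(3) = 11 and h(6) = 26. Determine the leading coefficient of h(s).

Write h(s) = as + b. Substituting each data point gives a linear system:
  3a + b = 11
  6a + b = 26
Solving the system yields a = 5, b = -4.
So h(s) = 5s - 4.
The leading coefficient is 5.

5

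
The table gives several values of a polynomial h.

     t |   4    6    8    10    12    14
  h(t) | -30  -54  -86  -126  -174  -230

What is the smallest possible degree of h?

2

Forward differences of the values at t = 4, 6, 8, 10, 12, 14:
  h  : -30  -54  -86  -126  -174  -230
  Δ  : -24  -32  -40  -48  -56
  Δ^2: -8  -8  -8  -8
  Δ^3: 0  0  0
  Δ^4: 0  0
  Δ^5: 0
The second differences are constant (-8) and nonzero, while all higher differences vanish, so the minimal degree is 2.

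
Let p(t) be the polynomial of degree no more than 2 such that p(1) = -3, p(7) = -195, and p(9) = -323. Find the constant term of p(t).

1

Write p(t) = at^2 + bt + c. Substituting each data point gives a linear system:
  a + b + c = -3
  49a + 7b + c = -195
  81a + 9b + c = -323
Solving the system yields a = -4, b = 0, c = 1.
So p(t) = -4t² + 1.
The constant term is 1.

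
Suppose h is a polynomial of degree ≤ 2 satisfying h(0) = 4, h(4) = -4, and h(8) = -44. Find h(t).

h(t) = -t^2 + 2t + 4

Write h(t) = at^2 + bt + c. Substituting each data point gives a linear system:
  c = 4
  16a + 4b + c = -4
  64a + 8b + c = -44
Solving the system yields a = -1, b = 2, c = 4.
So h(t) = -t^2 + 2t + 4.
Check: h(0) = 4. ✓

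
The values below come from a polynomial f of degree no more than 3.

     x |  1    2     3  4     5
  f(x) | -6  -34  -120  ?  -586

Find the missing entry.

The 4 known points determine the degree-3 polynomial uniquely.
Write f(x) = ax^3 + bx^2 + cx + d. Substituting each data point gives a linear system:
  a + b + c + d = -6
  8a + 4b + 2c + d = -34
  27a + 9b + 3c + d = -120
  125a + 25b + 5c + d = -586
Solving the system yields a = -5, b = 1, c = 4, d = -6.
So f(x) = -5x³ + x² + 4x - 6.
Then f(4) = -294.

-294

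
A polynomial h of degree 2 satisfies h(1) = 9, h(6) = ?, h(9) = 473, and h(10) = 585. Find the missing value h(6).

209

The 3 known points determine the degree-2 polynomial uniquely.
Write h(s) = as^2 + bs + c. Substituting each data point gives a linear system:
  a + b + c = 9
  81a + 9b + c = 473
  100a + 10b + c = 585
Solving the system yields a = 6, b = -2, c = 5.
So h(s) = 6s^2 - 2s + 5.
Then h(6) = 209.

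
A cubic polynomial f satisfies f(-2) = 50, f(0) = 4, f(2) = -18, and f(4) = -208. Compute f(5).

-426

Using the Lagrange interpolation formula with nodes -2, 0, 2, 4:
  L_0(t) = t(t - 2)(t - 4) / -48
  L_1(t) = (t + 2)(t - 2)(t - 4) / 16
  L_2(t) = (t + 2)t(t - 4) / -16
  L_3(t) = (t + 2)t(t - 2) / 48
Then f(t) = 50·L_0(t) + 4·L_1(t) - 18·L_2(t) - 208·L_3(t).
Expanding and collecting terms gives f(t) = -4t^3 + 3t^2 - t + 4.
Evaluating at t = 5: f(5) = -426.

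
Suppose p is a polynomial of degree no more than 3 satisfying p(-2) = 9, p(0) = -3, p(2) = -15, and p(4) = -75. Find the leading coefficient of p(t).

-1

Write p(t) = at^3 + bt^2 + ct + d. Substituting each data point gives a linear system:
  -8a + 4b - 2c + d = 9
  d = -3
  8a + 4b + 2c + d = -15
  64a + 16b + 4c + d = -75
Solving the system yields a = -1, b = 0, c = -2, d = -3.
So p(t) = -t³ - 2t - 3.
The leading coefficient is -1.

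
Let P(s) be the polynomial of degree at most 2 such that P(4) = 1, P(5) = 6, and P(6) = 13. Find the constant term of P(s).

Write P(s) = as^2 + bs + c. Substituting each data point gives a linear system:
  16a + 4b + c = 1
  25a + 5b + c = 6
  36a + 6b + c = 13
Solving the system yields a = 1, b = -4, c = 1.
So P(s) = s² - 4s + 1.
The constant term is 1.

1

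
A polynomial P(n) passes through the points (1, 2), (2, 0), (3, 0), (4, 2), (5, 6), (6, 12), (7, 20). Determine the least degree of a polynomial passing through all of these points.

2

Forward differences of the values at n = 1, 2, 3, 4, 5, 6, 7:
  P  : 2  0  0  2  6  12  20
  Δ  : -2  0  2  4  6  8
  Δ^2: 2  2  2  2  2
  Δ^3: 0  0  0  0
  Δ^4: 0  0  0
  Δ^5: 0  0
  Δ^6: 0
The second differences are constant (2) and nonzero, while all higher differences vanish, so the minimal degree is 2.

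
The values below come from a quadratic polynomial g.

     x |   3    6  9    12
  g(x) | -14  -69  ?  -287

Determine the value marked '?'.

The 3 known points determine the degree-2 polynomial uniquely.
Write g(x) = ax^2 + bx + c. Substituting each data point gives a linear system:
  9a + 3b + c = -14
  36a + 6b + c = -69
  144a + 12b + c = -287
Solving the system yields a = -2, b = -1/3, c = 5.
So g(x) = -2x^2 - (1/3)x + 5.
Then g(9) = -160.

-160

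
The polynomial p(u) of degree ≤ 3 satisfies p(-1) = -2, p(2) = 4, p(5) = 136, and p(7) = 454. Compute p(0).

6

Using the Lagrange interpolation formula with nodes -1, 2, 5, 7:
  L_0(u) = (u - 2)(u - 5)(u - 7) / -144
  L_1(u) = (u + 1)(u - 5)(u - 7) / 45
  L_2(u) = (u + 1)(u - 2)(u - 7) / -36
  L_3(u) = (u + 1)(u - 2)(u - 5) / 80
Then p(u) = -2·L_0(u) + 4·L_1(u) + 136·L_2(u) + 454·L_3(u).
Expanding and collecting terms gives p(u) = 2u^3 - 5u^2 + u + 6.
Evaluating at u = 0: p(0) = 6.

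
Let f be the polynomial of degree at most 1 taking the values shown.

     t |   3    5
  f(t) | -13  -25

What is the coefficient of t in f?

-6

Write f(t) = at + b. Substituting each data point gives a linear system:
  3a + b = -13
  5a + b = -25
Solving the system yields a = -6, b = 5.
So f(t) = -6t + 5.
The leading coefficient is -6.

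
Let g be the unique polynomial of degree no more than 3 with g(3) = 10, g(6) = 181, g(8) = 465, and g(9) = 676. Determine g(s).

Write g(s) = as^3 + bs^2 + cs + d. Substituting each data point gives a linear system:
  27a + 9b + 3c + d = 10
  216a + 36b + 6c + d = 181
  512a + 64b + 8c + d = 465
  729a + 81b + 9c + d = 676
Solving the system yields a = 1, b = 0, c = -6, d = 1.
So g(s) = s³ - 6s + 1.
Check: g(3) = 10. ✓

g(s) = s^3 - 6s + 1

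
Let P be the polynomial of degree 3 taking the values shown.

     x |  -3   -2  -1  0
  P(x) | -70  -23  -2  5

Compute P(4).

Forward differences of the values at x = -3, -2, -1, 0:
  P  : -70  -23  -2  5
  Δ  : 47  21  7
  Δ^2: -26  -14
  Δ^3: 12
The third differences are constant, confirming degree 3.
Interpolating (Newton forward form) and evaluating at x = 4 gives P(4) = 133.

133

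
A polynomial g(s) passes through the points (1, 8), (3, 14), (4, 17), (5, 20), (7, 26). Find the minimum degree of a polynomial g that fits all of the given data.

Divided differences on the nodes 1, 3, 4, 5, 7:
  order 0: 8  14  17  20  26
  order 1: 3  3  3  3
  order 2: 0  0  0
  order 3: 0  0
  order 4: 0
The order-1 divided differences are all 3 (nonzero) and every higher order vanishes, so the data lies on a polynomial of degree exactly 1.

1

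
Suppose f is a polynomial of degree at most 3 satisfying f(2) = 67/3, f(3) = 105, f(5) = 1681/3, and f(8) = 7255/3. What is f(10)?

Write f(n) = an^3 + bn^2 + cn + d. Substituting each data point gives a linear system:
  8a + 4b + 2c + d = 67/3
  27a + 9b + 3c + d = 105
  125a + 25b + 5c + d = 1681/3
  512a + 64b + 8c + d = 7255/3
Solving the system yields a = 5, b = -5/3, c = -4, d = -3.
So f(n) = 5n^3 - (5/3)n^2 - 4n - 3.
Then f(10) = 14371/3.

14371/3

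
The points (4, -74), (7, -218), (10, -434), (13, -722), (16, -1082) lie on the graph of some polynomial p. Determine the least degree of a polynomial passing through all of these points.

2

Forward differences of the values at u = 4, 7, 10, 13, 16:
  p  : -74  -218  -434  -722  -1082
  Δ  : -144  -216  -288  -360
  Δ^2: -72  -72  -72
  Δ^3: 0  0
  Δ^4: 0
The second differences are constant (-72) and nonzero, while all higher differences vanish, so the minimal degree is 2.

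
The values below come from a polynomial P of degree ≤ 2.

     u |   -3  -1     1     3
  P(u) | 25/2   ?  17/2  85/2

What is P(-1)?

The 3 known points determine the degree-2 polynomial uniquely.
Write P(u) = au^2 + bu + c. Substituting each data point gives a linear system:
  9a - 3b + c = 25/2
  a + b + c = 17/2
  9a + 3b + c = 85/2
Solving the system yields a = 3, b = 5, c = 1/2.
So P(u) = 3u^2 + 5u + 1/2.
Then P(-1) = -3/2.

-3/2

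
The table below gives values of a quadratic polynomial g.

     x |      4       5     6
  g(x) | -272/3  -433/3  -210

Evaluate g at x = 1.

-5/3

Using the Lagrange interpolation formula with nodes 4, 5, 6:
  L_0(x) = (x - 5)(x - 6) / 2
  L_1(x) = (x - 4)(x - 6) / -1
  L_2(x) = (x - 4)(x - 5) / 2
Then g(x) = -272/3·L_0(x) - 433/3·L_1(x) - 210·L_2(x).
Expanding and collecting terms gives g(x) = -6x^2 + (1/3)x + 4.
Evaluating at x = 1: g(1) = -5/3.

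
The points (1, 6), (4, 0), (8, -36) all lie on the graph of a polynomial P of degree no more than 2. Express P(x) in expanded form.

Write P(x) = ax^2 + bx + c. Substituting each data point gives a linear system:
  a + b + c = 6
  16a + 4b + c = 0
  64a + 8b + c = -36
Solving the system yields a = -1, b = 3, c = 4.
So P(x) = -x^2 + 3x + 4.
Check: P(4) = 0. ✓

P(x) = -x^2 + 3x + 4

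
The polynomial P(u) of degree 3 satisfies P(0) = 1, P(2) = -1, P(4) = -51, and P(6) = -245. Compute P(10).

-1449

Using the Lagrange interpolation formula with nodes 0, 2, 4, 6:
  L_0(u) = (u - 2)(u - 4)(u - 6) / -48
  L_1(u) = u(u - 4)(u - 6) / 16
  L_2(u) = u(u - 2)(u - 6) / -16
  L_3(u) = u(u - 2)(u - 4) / 48
Then P(u) = 1·L_0(u) - 1·L_1(u) - 51·L_2(u) - 245·L_3(u).
Expanding and collecting terms gives P(u) = -2u^3 + 6u^2 - 5u + 1.
Evaluating at u = 10: P(10) = -1449.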